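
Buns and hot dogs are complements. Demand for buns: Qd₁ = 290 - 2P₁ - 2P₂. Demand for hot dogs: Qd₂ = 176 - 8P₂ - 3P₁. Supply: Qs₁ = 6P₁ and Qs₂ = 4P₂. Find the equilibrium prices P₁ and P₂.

P₁ = 1564/45, P₂ = 269/45

Market 1: 290 - 2P₁ - 2P₂ = 6P₁ → 8P₁ + 2P₂ = 290.
Market 2: 12P₂ + 3P₁ = 176.
Eliminating P₂: 12×(1) − 2×(2) gives 90P₁ = 3128, so P₁ = 1564/45.
Back-substitute into (2): P₂ = (176 − 3×1564/45) / 12 = 269/45.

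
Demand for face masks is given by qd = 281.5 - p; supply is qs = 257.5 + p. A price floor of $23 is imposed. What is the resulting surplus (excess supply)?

Equilibrium price would be p* = 12, so the floor at 23 binds.
At p = 23: qd = 258.5, qs = 280.5.
Surplus = 280.5 − 258.5 = 22.

Surplus = 22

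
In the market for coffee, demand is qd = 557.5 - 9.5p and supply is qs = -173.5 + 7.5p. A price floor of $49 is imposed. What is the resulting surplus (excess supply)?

Equilibrium price would be p* = 43, so the floor at 49 binds.
At p = 49: qd = 92, qs = 194.
Surplus = 194 − 92 = 102.

Surplus = 102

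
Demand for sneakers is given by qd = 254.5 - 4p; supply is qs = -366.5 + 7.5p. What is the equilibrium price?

p* = 54

Set qd = qs: 254.5 - 4p = -366.5 + 7.5p.
621 = 11.5p, so p* = 54.
q* = 254.5 − 4(54) = 38.5.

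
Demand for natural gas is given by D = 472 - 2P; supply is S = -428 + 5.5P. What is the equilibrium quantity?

Q* = 232

Set D = S: 472 - 2P = -428 + 5.5P.
900 = 7.5P, so P* = 120.
Q* = 472 − 2(120) = 232.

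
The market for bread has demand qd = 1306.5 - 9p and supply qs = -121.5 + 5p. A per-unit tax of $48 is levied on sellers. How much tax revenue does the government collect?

Tax revenue = 78696/7

Pre-tax equilibrium: p* = 102, q* = 388.5.
Tax on sellers shifts supply to qs = -121.5 + 5(p − 48) = -361.5 + 5p.
1306.5 - 9p = -361.5 + 5p gives buyer price pb = 834/7; sellers receive ps = 834/7 − 48 = 498/7.
New quantity: q = 1306.5 − 9(834/7) = 3279/14.
Revenue = 48 × 3279/14 = 78696/7.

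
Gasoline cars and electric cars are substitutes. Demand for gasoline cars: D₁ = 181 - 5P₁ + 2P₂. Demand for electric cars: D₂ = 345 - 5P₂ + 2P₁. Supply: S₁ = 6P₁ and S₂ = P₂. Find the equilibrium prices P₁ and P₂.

P₁ = 888/31, P₂ = 4157/62

Market 1: 181 - 5P₁ + 2P₂ = 6P₁ → 11P₁ - 2P₂ = 181.
Market 2: 6P₂ - 2P₁ = 345.
Eliminating P₂: 6×(1) + 2×(2) gives 62P₁ = 1776, so P₁ = 888/31.
Back-substitute into (2): P₂ = (345 + 2×888/31) / 6 = 4157/62.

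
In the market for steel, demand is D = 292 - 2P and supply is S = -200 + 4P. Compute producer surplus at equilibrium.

Equilibrium: 292 - 2P = -200 + 4P gives P* = 82, Q* = 128.
Supply starts at P = 50 (where S = 0).
PS = ½(82 − 50)(128) = 2048.

Producer surplus = 2048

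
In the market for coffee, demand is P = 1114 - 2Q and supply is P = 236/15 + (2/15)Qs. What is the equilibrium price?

Set the two price expressions equal: 1114 - 2Q = 236/15 + (2/15)Q.
16474/15 = (32/15)Q, so Q* = 514.8125.
P* = 1114 − (2)(514.8125) = 84.375.

P* = 84.375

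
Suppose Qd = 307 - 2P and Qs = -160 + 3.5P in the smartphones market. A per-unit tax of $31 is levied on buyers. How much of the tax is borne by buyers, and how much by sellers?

Pre-tax equilibrium: P* = 934/11, Q* = 1509/11.
Tax on buyers shifts demand to Qd = 307 − 2(P + 31) = 245 - 2P.
245 - 2P = -160 + 3.5P gives seller price Ps = 810/11; buyers pay Pb = 810/11 + 31 = 1151/11.
New quantity: Q = 307 − 2(1151/11) = 1075/11.
Buyer burden = 1151/11 − 934/11 = 217/11; seller burden = 934/11 − 810/11 = 124/11.

Buyers bear 217/11, sellers bear 124/11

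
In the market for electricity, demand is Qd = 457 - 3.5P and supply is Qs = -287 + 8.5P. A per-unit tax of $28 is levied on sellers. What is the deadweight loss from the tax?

Deadweight loss = 5831/6

Pre-tax equilibrium: P* = 62, Q* = 240.
Tax on sellers shifts supply to Qs = -287 + 8.5(P − 28) = -525 + 8.5P.
457 - 3.5P = -525 + 8.5P gives buyer price Pb = 491/6; sellers receive Ps = 491/6 − 28 = 323/6.
New quantity: Q = 457 − 3.5(491/6) = 2047/12.
DWL = ½ × 28 × (240 − 2047/12) = 5831/6.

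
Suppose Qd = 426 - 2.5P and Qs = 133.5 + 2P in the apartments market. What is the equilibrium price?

Set Qd = Qs: 426 - 2.5P = 133.5 + 2P.
292.5 = 4.5P, so P* = 65.
Q* = 426 − 2.5(65) = 263.5.

P* = 65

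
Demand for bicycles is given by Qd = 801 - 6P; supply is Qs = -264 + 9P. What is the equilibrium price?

P* = 71

Set Qd = Qs: 801 - 6P = -264 + 9P.
1065 = 15P, so P* = 71.
Q* = 801 − 6(71) = 375.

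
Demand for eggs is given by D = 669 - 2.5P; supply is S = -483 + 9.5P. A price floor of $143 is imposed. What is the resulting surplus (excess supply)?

Surplus = 564

Equilibrium price would be P* = 96, so the floor at 143 binds.
At P = 143: D = 311.5, S = 875.5.
Surplus = 875.5 − 311.5 = 564.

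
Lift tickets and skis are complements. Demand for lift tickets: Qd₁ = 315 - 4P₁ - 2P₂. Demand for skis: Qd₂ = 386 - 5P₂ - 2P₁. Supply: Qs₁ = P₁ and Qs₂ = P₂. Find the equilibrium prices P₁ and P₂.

Market 1: 315 - 4P₁ - 2P₂ = P₁ → 5P₁ + 2P₂ = 315.
Market 2: 6P₂ + 2P₁ = 386.
Eliminating P₂: 6×(1) − 2×(2) gives 26P₁ = 1118, so P₁ = 43.
Back-substitute into (2): P₂ = (386 − 2×43) / 6 = 50.

P₁ = 43, P₂ = 50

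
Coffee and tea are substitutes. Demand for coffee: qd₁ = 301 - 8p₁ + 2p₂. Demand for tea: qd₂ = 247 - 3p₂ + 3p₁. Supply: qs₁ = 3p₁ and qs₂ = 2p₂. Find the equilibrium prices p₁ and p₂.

p₁ = 1999/49, p₂ = 3620/49

Market 1: 301 - 8p₁ + 2p₂ = 3p₁ → 11p₁ - 2p₂ = 301.
Market 2: 5p₂ - 3p₁ = 247.
Eliminating p₂: 5×(1) + 2×(2) gives 49p₁ = 1999, so p₁ = 1999/49.
Back-substitute into (2): p₂ = (247 + 3×1999/49) / 5 = 3620/49.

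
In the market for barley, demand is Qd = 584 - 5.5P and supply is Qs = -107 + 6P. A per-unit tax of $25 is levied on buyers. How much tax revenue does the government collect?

Tax revenue = 104525/23

Pre-tax equilibrium: P* = 1382/23, Q* = 5831/23.
Tax on buyers shifts demand to Qd = 584 − 5.5(P + 25) = 446.5 - 5.5P.
446.5 - 5.5P = -107 + 6P gives seller price Ps = 1107/23; buyers pay Pb = 1107/23 + 25 = 1682/23.
New quantity: Q = 584 − 5.5(1682/23) = 4181/23.
Revenue = 25 × 4181/23 = 104525/23.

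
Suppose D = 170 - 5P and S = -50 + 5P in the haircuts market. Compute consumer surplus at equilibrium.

Equilibrium: 170 - 5P = -50 + 5P gives P* = 22, Q* = 60.
Demand choke price (D = 0): P = 34.
CS = ½(34 − 22)(60) = 360.

Consumer surplus = 360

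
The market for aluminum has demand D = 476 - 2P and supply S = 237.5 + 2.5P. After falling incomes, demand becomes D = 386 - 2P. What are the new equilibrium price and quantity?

P' = 33, Q' = 320

Original equilibrium: P* = 53, Q* = 370.
New equilibrium: 386 - 2P = 237.5 + 2.5P, so 148.5 = 4.5P and P' = 33; Q' = 386 − 2(33) = 320.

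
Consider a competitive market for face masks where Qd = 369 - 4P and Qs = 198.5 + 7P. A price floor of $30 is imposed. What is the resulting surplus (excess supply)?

Surplus = 159.5

Equilibrium price would be P* = 15.5, so the floor at 30 binds.
At P = 30: Qd = 249, Qs = 408.5.
Surplus = 408.5 − 249 = 159.5.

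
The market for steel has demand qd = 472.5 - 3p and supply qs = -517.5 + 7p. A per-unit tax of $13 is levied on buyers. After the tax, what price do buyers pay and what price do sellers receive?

Buyers pay $108.1, sellers receive $95.1

Pre-tax equilibrium: p* = 99, q* = 175.5.
Tax on buyers shifts demand to qd = 472.5 − 3(p + 13) = 433.5 - 3p.
433.5 - 3p = -517.5 + 7p gives seller price ps = 95.1; buyers pay pb = 95.1 + 13 = 108.1.
New quantity: q = 472.5 − 3(108.1) = 148.2.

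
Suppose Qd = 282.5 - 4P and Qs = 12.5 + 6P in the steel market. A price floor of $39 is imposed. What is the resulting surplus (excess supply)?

Equilibrium price would be P* = 27, so the floor at 39 binds.
At P = 39: Qd = 126.5, Qs = 246.5.
Surplus = 246.5 − 126.5 = 120.

Surplus = 120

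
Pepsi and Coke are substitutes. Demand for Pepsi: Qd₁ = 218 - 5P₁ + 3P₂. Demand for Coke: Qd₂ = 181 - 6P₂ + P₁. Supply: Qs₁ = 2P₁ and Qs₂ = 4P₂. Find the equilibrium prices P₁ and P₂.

Market 1: 218 - 5P₁ + 3P₂ = 2P₁ → 7P₁ - 3P₂ = 218.
Market 2: 10P₂ - P₁ = 181.
Eliminating P₂: 10×(1) + 3×(2) gives 67P₁ = 2723, so P₁ = 2723/67.
Back-substitute into (2): P₂ = (181 + 1×2723/67) / 10 = 1485/67.

P₁ = 2723/67, P₂ = 1485/67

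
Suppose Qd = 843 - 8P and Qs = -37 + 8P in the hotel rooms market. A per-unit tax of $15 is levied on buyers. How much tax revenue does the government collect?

Pre-tax equilibrium: P* = 55, Q* = 403.
Tax on buyers shifts demand to Qd = 843 − 8(P + 15) = 723 - 8P.
723 - 8P = -37 + 8P gives seller price Ps = 47.5; buyers pay Pb = 47.5 + 15 = 62.5.
New quantity: Q = 843 − 8(62.5) = 343.
Revenue = 15 × 343 = 5145.

Tax revenue = 5145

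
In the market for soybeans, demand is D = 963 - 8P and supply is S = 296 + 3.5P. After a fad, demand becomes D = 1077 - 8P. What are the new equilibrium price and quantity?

Original equilibrium: P* = 58, Q* = 499.
New equilibrium: 1077 - 8P = 296 + 3.5P, so 781 = 11.5P and P' = 1562/23; Q' = 1077 − 8(1562/23) = 12275/23.

P' = 1562/23, Q' = 12275/23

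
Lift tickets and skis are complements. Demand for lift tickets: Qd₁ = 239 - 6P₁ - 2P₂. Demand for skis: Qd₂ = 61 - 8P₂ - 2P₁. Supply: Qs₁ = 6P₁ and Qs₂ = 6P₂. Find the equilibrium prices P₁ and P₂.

P₁ = 806/41, P₂ = 127/82

Market 1: 239 - 6P₁ - 2P₂ = 6P₁ → 12P₁ + 2P₂ = 239.
Market 2: 14P₂ + 2P₁ = 61.
Eliminating P₂: 14×(1) − 2×(2) gives 164P₁ = 3224, so P₁ = 806/41.
Back-substitute into (2): P₂ = (61 − 2×806/41) / 14 = 127/82.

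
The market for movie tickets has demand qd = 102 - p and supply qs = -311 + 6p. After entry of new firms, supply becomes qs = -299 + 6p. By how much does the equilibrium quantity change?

Δq = 12/7

Original equilibrium: p* = 59, q* = 43.
New equilibrium: 102 - p = -299 + 6p, so 401 = 7p and p' = 401/7; q' = 102 − 1(401/7) = 313/7.
Change in quantity: 313/7 − 43 = 12/7.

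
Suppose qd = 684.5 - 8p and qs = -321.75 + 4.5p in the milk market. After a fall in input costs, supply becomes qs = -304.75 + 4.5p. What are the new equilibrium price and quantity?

p' = 79.14, q' = 51.38

Original equilibrium: p* = 80.5, q* = 40.5.
New equilibrium: 684.5 - 8p = -304.75 + 4.5p, so 989.25 = 12.5p and p' = 79.14; q' = 684.5 − 8(79.14) = 51.38.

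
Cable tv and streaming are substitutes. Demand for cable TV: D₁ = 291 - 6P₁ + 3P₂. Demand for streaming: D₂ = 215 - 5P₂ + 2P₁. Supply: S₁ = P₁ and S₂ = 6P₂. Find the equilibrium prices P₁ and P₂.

P₁ = 3846/71, P₂ = 2087/71

Market 1: 291 - 6P₁ + 3P₂ = P₁ → 7P₁ - 3P₂ = 291.
Market 2: 11P₂ - 2P₁ = 215.
Eliminating P₂: 11×(1) + 3×(2) gives 71P₁ = 3846, so P₁ = 3846/71.
Back-substitute into (2): P₂ = (215 + 2×3846/71) / 11 = 2087/71.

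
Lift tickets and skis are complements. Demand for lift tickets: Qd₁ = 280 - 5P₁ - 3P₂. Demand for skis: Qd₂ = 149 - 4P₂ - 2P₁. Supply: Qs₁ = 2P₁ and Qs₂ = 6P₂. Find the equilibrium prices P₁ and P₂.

P₁ = 36.765625, P₂ = 7.546875

Market 1: 280 - 5P₁ - 3P₂ = 2P₁ → 7P₁ + 3P₂ = 280.
Market 2: 10P₂ + 2P₁ = 149.
Eliminating P₂: 10×(1) − 3×(2) gives 64P₁ = 2353, so P₁ = 36.765625.
Back-substitute into (2): P₂ = (149 − 2×36.765625) / 10 = 7.546875.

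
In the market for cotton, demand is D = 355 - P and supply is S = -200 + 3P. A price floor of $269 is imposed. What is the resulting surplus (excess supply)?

Surplus = 521

Equilibrium price would be P* = 138.75, so the floor at 269 binds.
At P = 269: D = 86, S = 607.
Surplus = 607 − 86 = 521.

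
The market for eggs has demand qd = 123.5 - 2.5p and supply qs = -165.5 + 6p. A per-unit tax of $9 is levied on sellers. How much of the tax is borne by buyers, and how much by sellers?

Buyers bear 108/17, sellers bear 45/17

Pre-tax equilibrium: p* = 34, q* = 38.5.
Tax on sellers shifts supply to qs = -165.5 + 6(p − 9) = -219.5 + 6p.
123.5 - 2.5p = -219.5 + 6p gives buyer price pb = 686/17; sellers receive ps = 686/17 − 9 = 533/17.
New quantity: q = 123.5 − 2.5(686/17) = 769/34.
Buyer burden = 686/17 − 34 = 108/17; seller burden = 34 − 533/17 = 45/17.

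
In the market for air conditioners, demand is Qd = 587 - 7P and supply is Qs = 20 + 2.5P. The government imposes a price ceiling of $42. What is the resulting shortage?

Shortage = 168

Equilibrium price would be P* = 1134/19, so the ceiling at 42 binds.
At P = 42: Qd = 587 − 7(42) = 293, Qs = 20 + 2.5(42) = 125.
Shortage = 293 − 125 = 168.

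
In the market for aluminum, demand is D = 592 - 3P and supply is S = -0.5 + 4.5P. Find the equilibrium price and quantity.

P* = 79, Q* = 355

Set D = S: 592 - 3P = -0.5 + 4.5P.
592.5 = 7.5P, so P* = 79.
Q* = 592 − 3(79) = 355.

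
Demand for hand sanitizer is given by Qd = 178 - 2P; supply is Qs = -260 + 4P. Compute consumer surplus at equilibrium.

Consumer surplus = 256

Equilibrium: 178 - 2P = -260 + 4P gives P* = 73, Q* = 32.
Demand choke price (Qd = 0): P = 89.
CS = ½(89 − 73)(32) = 256.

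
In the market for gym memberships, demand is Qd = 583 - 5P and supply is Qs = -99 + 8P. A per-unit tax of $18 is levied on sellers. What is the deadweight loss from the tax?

Deadweight loss = 6480/13

Pre-tax equilibrium: P* = 682/13, Q* = 4169/13.
Tax on sellers shifts supply to Qs = -99 + 8(P − 18) = -243 + 8P.
583 - 5P = -243 + 8P gives buyer price Pb = 826/13; sellers receive Ps = 826/13 − 18 = 592/13.
New quantity: Q = 583 − 5(826/13) = 3449/13.
DWL = ½ × 18 × (4169/13 − 3449/13) = 6480/13.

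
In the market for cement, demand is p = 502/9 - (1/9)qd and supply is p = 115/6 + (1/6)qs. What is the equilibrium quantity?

Set the two price expressions equal: 502/9 - (1/9)q = 115/6 + (1/6)q.
659/18 = (5/18)q, so q* = 131.8.
p* = 502/9 − (1/9)(131.8) = 617/15.

q* = 131.8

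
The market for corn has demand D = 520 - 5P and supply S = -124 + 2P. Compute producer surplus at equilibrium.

Equilibrium: 520 - 5P = -124 + 2P gives P* = 92, Q* = 60.
Supply starts at P = 62 (where S = 0).
PS = ½(92 − 62)(60) = 900.

Producer surplus = 900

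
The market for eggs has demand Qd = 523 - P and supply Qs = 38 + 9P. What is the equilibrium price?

P* = 48.5

Set Qd = Qs: 523 - P = 38 + 9P.
485 = 10P, so P* = 48.5.
Q* = 523 − 1(48.5) = 474.5.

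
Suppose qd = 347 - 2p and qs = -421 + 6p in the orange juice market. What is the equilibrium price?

p* = 96

Set qd = qs: 347 - 2p = -421 + 6p.
768 = 8p, so p* = 96.
q* = 347 − 2(96) = 155.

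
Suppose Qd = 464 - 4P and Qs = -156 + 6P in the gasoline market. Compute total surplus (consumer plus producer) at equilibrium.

Total surplus = 9720

Equilibrium: 464 - 4P = -156 + 6P gives P* = 62, Q* = 216.
Demand choke price: P = 116; supply starts at P = 26.
CS = ½(116 − 62)(216) = 5832; PS = ½(62 − 26)(216) = 3888.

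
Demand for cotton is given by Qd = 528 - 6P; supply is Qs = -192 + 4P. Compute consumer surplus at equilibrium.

Consumer surplus = 768

Equilibrium: 528 - 6P = -192 + 4P gives P* = 72, Q* = 96.
Demand choke price (Qd = 0): P = 88.
CS = ½(88 − 72)(96) = 768.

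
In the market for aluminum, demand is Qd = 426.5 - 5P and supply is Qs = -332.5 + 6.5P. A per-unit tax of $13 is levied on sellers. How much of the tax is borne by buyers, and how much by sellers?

Pre-tax equilibrium: P* = 66, Q* = 96.5.
Tax on sellers shifts supply to Qs = -332.5 + 6.5(P − 13) = -417 + 6.5P.
426.5 - 5P = -417 + 6.5P gives buyer price Pb = 1687/23; sellers receive Ps = 1687/23 − 13 = 1388/23.
New quantity: Q = 426.5 − 5(1687/23) = 2749/46.
Buyer burden = 1687/23 − 66 = 169/23; seller burden = 66 − 1388/23 = 130/23.

Buyers bear 169/23, sellers bear 130/23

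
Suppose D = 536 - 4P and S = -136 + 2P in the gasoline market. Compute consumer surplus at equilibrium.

Consumer surplus = 968

Equilibrium: 536 - 4P = -136 + 2P gives P* = 112, Q* = 88.
Demand choke price (D = 0): P = 134.
CS = ½(134 − 112)(88) = 968.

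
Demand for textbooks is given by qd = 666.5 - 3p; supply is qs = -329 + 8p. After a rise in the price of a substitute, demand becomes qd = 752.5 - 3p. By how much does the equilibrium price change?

Δp = 86/11

Original equilibrium: p* = 90.5, q* = 395.
New equilibrium: 752.5 - 3p = -329 + 8p, so 1081.5 = 11p and p' = 2163/22; q' = 752.5 − 3(2163/22) = 5033/11.
Change in price: 2163/22 − 90.5 = 86/11.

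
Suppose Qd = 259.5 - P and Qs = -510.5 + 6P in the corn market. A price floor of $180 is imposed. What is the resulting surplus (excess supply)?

Equilibrium price would be P* = 110, so the floor at 180 binds.
At P = 180: Qd = 79.5, Qs = 569.5.
Surplus = 569.5 − 79.5 = 490.

Surplus = 490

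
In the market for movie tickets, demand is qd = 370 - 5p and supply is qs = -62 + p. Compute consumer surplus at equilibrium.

Consumer surplus = 10

Equilibrium: 370 - 5p = -62 + p gives p* = 72, q* = 10.
Demand choke price (qd = 0): p = 74.
CS = ½(74 − 72)(10) = 10.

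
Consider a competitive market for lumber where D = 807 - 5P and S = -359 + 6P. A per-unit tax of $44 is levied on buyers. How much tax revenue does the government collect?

Pre-tax equilibrium: P* = 106, Q* = 277.
Tax on buyers shifts demand to D = 807 − 5(P + 44) = 587 - 5P.
587 - 5P = -359 + 6P gives seller price Ps = 86; buyers pay Pb = 86 + 44 = 130.
New quantity: Q = 807 − 5(130) = 157.
Revenue = 44 × 157 = 6908.

Tax revenue = 6908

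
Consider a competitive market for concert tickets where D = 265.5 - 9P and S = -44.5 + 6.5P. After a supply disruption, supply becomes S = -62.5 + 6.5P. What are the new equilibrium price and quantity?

P' = 656/31, Q' = 4653/62

Original equilibrium: P* = 20, Q* = 85.5.
New equilibrium: 265.5 - 9P = -62.5 + 6.5P, so 328 = 15.5P and P' = 656/31; Q' = 265.5 − 9(656/31) = 4653/62.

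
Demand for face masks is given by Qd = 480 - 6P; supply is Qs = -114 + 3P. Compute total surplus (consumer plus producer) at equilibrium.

Total surplus = 1764

Equilibrium: 480 - 6P = -114 + 3P gives P* = 66, Q* = 84.
Demand choke price: P = 80; supply starts at P = 38.
CS = ½(80 − 66)(84) = 588; PS = ½(66 − 38)(84) = 1176.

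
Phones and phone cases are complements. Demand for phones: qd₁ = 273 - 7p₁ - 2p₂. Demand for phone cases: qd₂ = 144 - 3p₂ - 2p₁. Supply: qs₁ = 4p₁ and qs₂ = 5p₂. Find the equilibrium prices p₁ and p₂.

p₁ = 158/7, p₂ = 173/14

Market 1: 273 - 7p₁ - 2p₂ = 4p₁ → 11p₁ + 2p₂ = 273.
Market 2: 8p₂ + 2p₁ = 144.
Eliminating p₂: 8×(1) − 2×(2) gives 84p₁ = 1896, so p₁ = 158/7.
Back-substitute into (2): p₂ = (144 − 2×158/7) / 8 = 173/14.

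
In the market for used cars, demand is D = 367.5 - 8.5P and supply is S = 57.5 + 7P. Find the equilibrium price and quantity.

P* = 20, Q* = 197.5

Set D = S: 367.5 - 8.5P = 57.5 + 7P.
310 = 15.5P, so P* = 20.
Q* = 367.5 − 8.5(20) = 197.5.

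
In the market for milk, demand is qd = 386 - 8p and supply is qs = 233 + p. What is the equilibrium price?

p* = 17

Set qd = qs: 386 - 8p = 233 + p.
153 = 9p, so p* = 17.
q* = 386 − 8(17) = 250.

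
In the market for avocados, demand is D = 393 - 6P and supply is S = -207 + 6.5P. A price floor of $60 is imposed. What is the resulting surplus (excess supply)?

Surplus = 150

Equilibrium price would be P* = 48, so the floor at 60 binds.
At P = 60: D = 33, S = 183.
Surplus = 183 − 33 = 150.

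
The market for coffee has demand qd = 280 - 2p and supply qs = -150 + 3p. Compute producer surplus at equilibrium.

Equilibrium: 280 - 2p = -150 + 3p gives p* = 86, q* = 108.
Supply starts at p = 50 (where qs = 0).
PS = ½(86 − 50)(108) = 1944.

Producer surplus = 1944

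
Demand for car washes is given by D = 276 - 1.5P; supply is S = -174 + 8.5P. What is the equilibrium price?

P* = 45

Set D = S: 276 - 1.5P = -174 + 8.5P.
450 = 10P, so P* = 45.
Q* = 276 − 1.5(45) = 208.5.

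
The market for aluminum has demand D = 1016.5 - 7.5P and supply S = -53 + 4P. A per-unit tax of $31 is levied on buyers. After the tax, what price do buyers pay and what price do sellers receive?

Buyers pay 2387/23, sellers receive 1674/23

Pre-tax equilibrium: P* = 93, Q* = 319.
Tax on buyers shifts demand to D = 1016.5 − 7.5(P + 31) = 784 - 7.5P.
784 - 7.5P = -53 + 4P gives seller price Ps = 1674/23; buyers pay Pb = 1674/23 + 31 = 2387/23.
New quantity: Q = 1016.5 − 7.5(2387/23) = 5477/23.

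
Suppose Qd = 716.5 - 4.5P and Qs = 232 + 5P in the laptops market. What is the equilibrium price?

Set Qd = Qs: 716.5 - 4.5P = 232 + 5P.
484.5 = 9.5P, so P* = 51.
Q* = 716.5 − 4.5(51) = 487.

P* = 51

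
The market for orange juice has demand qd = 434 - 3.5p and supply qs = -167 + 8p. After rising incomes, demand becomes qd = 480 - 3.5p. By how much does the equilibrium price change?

Original equilibrium: p* = 1202/23, q* = 5775/23.
New equilibrium: 480 - 3.5p = -167 + 8p, so 647 = 11.5p and p' = 1294/23; q' = 480 − 3.5(1294/23) = 6511/23.
Change in price: 1294/23 − 1202/23 = 4.

Δp = 4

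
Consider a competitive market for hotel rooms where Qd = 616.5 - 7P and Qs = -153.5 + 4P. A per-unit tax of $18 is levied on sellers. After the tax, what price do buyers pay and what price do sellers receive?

Buyers pay 842/11, sellers receive 644/11

Pre-tax equilibrium: P* = 70, Q* = 126.5.
Tax on sellers shifts supply to Qs = -153.5 + 4(P − 18) = -225.5 + 4P.
616.5 - 7P = -225.5 + 4P gives buyer price Pb = 842/11; sellers receive Ps = 842/11 − 18 = 644/11.
New quantity: Q = 616.5 − 7(842/11) = 1775/22.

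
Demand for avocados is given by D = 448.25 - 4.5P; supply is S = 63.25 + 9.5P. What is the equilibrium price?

Set D = S: 448.25 - 4.5P = 63.25 + 9.5P.
385 = 14P, so P* = 27.5.
Q* = 448.25 − 4.5(27.5) = 324.5.

P* = 27.5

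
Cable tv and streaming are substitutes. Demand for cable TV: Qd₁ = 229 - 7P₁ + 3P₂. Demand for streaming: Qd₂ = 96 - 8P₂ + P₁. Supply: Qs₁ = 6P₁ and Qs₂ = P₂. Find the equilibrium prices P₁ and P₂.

P₁ = 783/38, P₂ = 1477/114

Market 1: 229 - 7P₁ + 3P₂ = 6P₁ → 13P₁ - 3P₂ = 229.
Market 2: 9P₂ - P₁ = 96.
Eliminating P₂: 9×(1) + 3×(2) gives 114P₁ = 2349, so P₁ = 783/38.
Back-substitute into (2): P₂ = (96 + 1×783/38) / 9 = 1477/114.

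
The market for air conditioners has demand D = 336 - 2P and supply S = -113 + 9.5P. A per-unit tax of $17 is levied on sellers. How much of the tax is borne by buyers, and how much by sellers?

Pre-tax equilibrium: P* = 898/23, Q* = 5932/23.
Tax on sellers shifts supply to S = -113 + 9.5(P − 17) = -274.5 + 9.5P.
336 - 2P = -274.5 + 9.5P gives buyer price Pb = 1221/23; sellers receive Ps = 1221/23 − 17 = 830/23.
New quantity: Q = 336 − 2(1221/23) = 5286/23.
Buyer burden = 1221/23 − 898/23 = 323/23; seller burden = 898/23 − 830/23 = 68/23.

Buyers bear 323/23, sellers bear 68/23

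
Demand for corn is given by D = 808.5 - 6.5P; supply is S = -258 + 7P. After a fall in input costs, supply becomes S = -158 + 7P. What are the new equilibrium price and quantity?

Original equilibrium: P* = 79, Q* = 295.
New equilibrium: 808.5 - 6.5P = -158 + 7P, so 966.5 = 13.5P and P' = 1933/27; Q' = 808.5 − 6.5(1933/27) = 9265/27.

P' = 1933/27, Q' = 9265/27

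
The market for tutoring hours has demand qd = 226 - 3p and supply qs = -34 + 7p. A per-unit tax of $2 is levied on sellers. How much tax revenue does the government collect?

Pre-tax equilibrium: p* = 26, q* = 148.
Tax on sellers shifts supply to qs = -34 + 7(p − 2) = -48 + 7p.
226 - 3p = -48 + 7p gives buyer price pb = 27.4; sellers receive ps = 27.4 − 2 = 25.4.
New quantity: q = 226 − 3(27.4) = 143.8.
Revenue = 2 × 143.8 = 287.6.

Tax revenue = 287.6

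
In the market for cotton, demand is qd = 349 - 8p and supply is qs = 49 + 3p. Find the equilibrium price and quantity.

p* = 300/11, q* = 1439/11

Set qd = qs: 349 - 8p = 49 + 3p.
300 = 11p, so p* = 300/11.
q* = 349 − 8(300/11) = 1439/11.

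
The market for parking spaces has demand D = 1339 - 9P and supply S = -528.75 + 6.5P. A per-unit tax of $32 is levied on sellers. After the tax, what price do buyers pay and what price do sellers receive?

Buyers pay 8303/62, sellers receive 6319/62

Pre-tax equilibrium: P* = 120.5, Q* = 254.5.
Tax on sellers shifts supply to S = -528.75 + 6.5(P − 32) = -736.75 + 6.5P.
1339 - 9P = -736.75 + 6.5P gives buyer price Pb = 8303/62; sellers receive Ps = 8303/62 − 32 = 6319/62.
New quantity: Q = 1339 − 9(8303/62) = 8291/62.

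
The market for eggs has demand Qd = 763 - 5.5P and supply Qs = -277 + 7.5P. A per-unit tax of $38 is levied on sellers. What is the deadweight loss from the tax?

Pre-tax equilibrium: P* = 80, Q* = 323.
Tax on sellers shifts supply to Qs = -277 + 7.5(P − 38) = -562 + 7.5P.
763 - 5.5P = -562 + 7.5P gives buyer price Pb = 1325/13; sellers receive Ps = 1325/13 − 38 = 831/13.
New quantity: Q = 763 − 5.5(1325/13) = 5263/26.
DWL = ½ × 38 × (323 − 5263/26) = 59565/26.

Deadweight loss = 59565/26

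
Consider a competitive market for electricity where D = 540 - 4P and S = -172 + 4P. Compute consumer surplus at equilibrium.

Consumer surplus = 4232

Equilibrium: 540 - 4P = -172 + 4P gives P* = 89, Q* = 184.
Demand choke price (D = 0): P = 135.
CS = ½(135 − 89)(184) = 4232.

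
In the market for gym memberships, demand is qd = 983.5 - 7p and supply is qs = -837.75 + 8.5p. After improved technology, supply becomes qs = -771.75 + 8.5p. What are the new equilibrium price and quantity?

Original equilibrium: p* = 117.5, q* = 161.
New equilibrium: 983.5 - 7p = -771.75 + 8.5p, so 1755.25 = 15.5p and p' = 7021/62; q' = 983.5 − 7(7021/62) = 5915/31.

p' = 7021/62, q' = 5915/31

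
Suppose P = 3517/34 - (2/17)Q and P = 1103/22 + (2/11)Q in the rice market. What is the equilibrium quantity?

Q* = 178

Set the two price expressions equal: 3517/34 - (2/17)Q = 1103/22 + (2/11)Q.
9968/187 = (56/187)Q, so Q* = 178.
P* = 3517/34 − (2/17)(178) = 82.5.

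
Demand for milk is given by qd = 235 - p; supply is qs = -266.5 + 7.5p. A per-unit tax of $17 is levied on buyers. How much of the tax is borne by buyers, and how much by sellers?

Buyers bear $15, sellers bear $2

Pre-tax equilibrium: p* = 59, q* = 176.
Tax on buyers shifts demand to qd = 235 − 1(p + 17) = 218 - p.
218 - p = -266.5 + 7.5p gives seller price ps = 57; buyers pay pb = 57 + 17 = 74.
New quantity: q = 235 − 1(74) = 161.
Buyer burden = 74 − 59 = 15; seller burden = 59 − 57 = 2.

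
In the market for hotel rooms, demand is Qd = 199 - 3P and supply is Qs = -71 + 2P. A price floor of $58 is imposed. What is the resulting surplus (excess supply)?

Surplus = 20

Equilibrium price would be P* = 54, so the floor at 58 binds.
At P = 58: Qd = 25, Qs = 45.
Surplus = 45 − 25 = 20.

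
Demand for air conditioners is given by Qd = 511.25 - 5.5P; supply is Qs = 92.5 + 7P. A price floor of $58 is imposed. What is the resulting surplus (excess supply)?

Equilibrium price would be P* = 33.5, so the floor at 58 binds.
At P = 58: Qd = 192.25, Qs = 498.5.
Surplus = 498.5 − 192.25 = 306.25.

Surplus = 306.25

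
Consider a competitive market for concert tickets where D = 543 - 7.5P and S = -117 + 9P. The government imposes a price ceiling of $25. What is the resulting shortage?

Shortage = 247.5

Equilibrium price would be P* = 40, so the ceiling at 25 binds.
At P = 25: D = 543 − 7.5(25) = 355.5, S = -117 + 9(25) = 108.
Shortage = 355.5 − 108 = 247.5.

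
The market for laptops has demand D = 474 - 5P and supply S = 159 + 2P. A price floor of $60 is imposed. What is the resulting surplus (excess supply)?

Equilibrium price would be P* = 45, so the floor at 60 binds.
At P = 60: D = 174, S = 279.
Surplus = 279 − 174 = 105.

Surplus = 105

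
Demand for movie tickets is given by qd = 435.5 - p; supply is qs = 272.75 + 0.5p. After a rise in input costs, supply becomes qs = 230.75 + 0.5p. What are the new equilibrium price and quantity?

p' = 136.5, q' = 299

Original equilibrium: p* = 108.5, q* = 327.
New equilibrium: 435.5 - p = 230.75 + 0.5p, so 204.75 = 1.5p and p' = 136.5; q' = 435.5 − 1(136.5) = 299.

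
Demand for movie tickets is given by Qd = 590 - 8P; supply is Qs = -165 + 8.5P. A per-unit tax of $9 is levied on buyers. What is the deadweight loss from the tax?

Pre-tax equilibrium: P* = 1510/33, Q* = 7390/33.
Tax on buyers shifts demand to Qd = 590 − 8(P + 9) = 518 - 8P.
518 - 8P = -165 + 8.5P gives seller price Ps = 1366/33; buyers pay Pb = 1366/33 + 9 = 1663/33.
New quantity: Q = 590 − 8(1663/33) = 6166/33.
DWL = ½ × 9 × (7390/33 − 6166/33) = 1836/11.

Deadweight loss = 1836/11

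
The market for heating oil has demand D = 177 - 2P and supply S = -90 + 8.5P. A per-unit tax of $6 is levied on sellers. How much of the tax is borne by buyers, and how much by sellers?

Pre-tax equilibrium: P* = 178/7, Q* = 883/7.
Tax on sellers shifts supply to S = -90 + 8.5(P − 6) = -141 + 8.5P.
177 - 2P = -141 + 8.5P gives buyer price Pb = 212/7; sellers receive Ps = 212/7 − 6 = 170/7.
New quantity: Q = 177 − 2(212/7) = 815/7.
Buyer burden = 212/7 − 178/7 = 34/7; seller burden = 178/7 − 170/7 = 8/7.

Buyers bear 34/7, sellers bear 8/7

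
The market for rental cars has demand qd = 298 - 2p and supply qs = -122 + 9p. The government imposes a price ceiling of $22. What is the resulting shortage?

Equilibrium price would be p* = 420/11, so the ceiling at 22 binds.
At p = 22: qd = 298 − 2(22) = 254, qs = -122 + 9(22) = 76.
Shortage = 254 − 76 = 178.

Shortage = 178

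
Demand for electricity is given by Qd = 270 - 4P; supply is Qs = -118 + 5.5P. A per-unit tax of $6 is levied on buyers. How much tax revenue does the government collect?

Tax revenue = 10572/19

Pre-tax equilibrium: P* = 776/19, Q* = 2026/19.
Tax on buyers shifts demand to Qd = 270 − 4(P + 6) = 246 - 4P.
246 - 4P = -118 + 5.5P gives seller price Ps = 728/19; buyers pay Pb = 728/19 + 6 = 842/19.
New quantity: Q = 270 − 4(842/19) = 1762/19.
Revenue = 6 × 1762/19 = 10572/19.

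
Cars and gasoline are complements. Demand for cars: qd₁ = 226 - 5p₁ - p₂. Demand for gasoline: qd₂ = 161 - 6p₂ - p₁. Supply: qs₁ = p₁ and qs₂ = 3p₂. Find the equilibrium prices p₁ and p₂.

Market 1: 226 - 5p₁ - p₂ = p₁ → 6p₁ + p₂ = 226.
Market 2: 9p₂ + p₁ = 161.
Eliminating p₂: 9×(1) − 1×(2) gives 53p₁ = 1873, so p₁ = 1873/53.
Back-substitute into (2): p₂ = (161 − 1×1873/53) / 9 = 740/53.

p₁ = 1873/53, p₂ = 740/53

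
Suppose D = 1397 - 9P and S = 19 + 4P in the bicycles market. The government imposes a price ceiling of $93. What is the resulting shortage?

Equilibrium price would be P* = 106, so the ceiling at 93 binds.
At P = 93: D = 1397 − 9(93) = 560, S = 19 + 4(93) = 391.
Shortage = 560 − 391 = 169.

Shortage = 169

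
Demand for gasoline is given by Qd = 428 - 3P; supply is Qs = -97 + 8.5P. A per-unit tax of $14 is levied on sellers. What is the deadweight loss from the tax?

Deadweight loss = 4998/23

Pre-tax equilibrium: P* = 1050/23, Q* = 6694/23.
Tax on sellers shifts supply to Qs = -97 + 8.5(P − 14) = -216 + 8.5P.
428 - 3P = -216 + 8.5P gives buyer price Pb = 56; sellers receive Ps = 56 − 14 = 42.
New quantity: Q = 428 − 3(56) = 260.
DWL = ½ × 14 × (6694/23 − 260) = 4998/23.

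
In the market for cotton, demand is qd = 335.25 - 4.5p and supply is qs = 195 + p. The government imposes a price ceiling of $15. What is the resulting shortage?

Equilibrium price would be p* = 25.5, so the ceiling at 15 binds.
At p = 15: qd = 335.25 − 4.5(15) = 267.75, qs = 195 + 1(15) = 210.
Shortage = 267.75 − 210 = 57.75.

Shortage = 57.75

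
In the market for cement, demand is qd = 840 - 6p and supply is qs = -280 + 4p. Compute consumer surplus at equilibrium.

Equilibrium: 840 - 6p = -280 + 4p gives p* = 112, q* = 168.
Demand choke price (qd = 0): p = 140.
CS = ½(140 − 112)(168) = 2352.

Consumer surplus = 2352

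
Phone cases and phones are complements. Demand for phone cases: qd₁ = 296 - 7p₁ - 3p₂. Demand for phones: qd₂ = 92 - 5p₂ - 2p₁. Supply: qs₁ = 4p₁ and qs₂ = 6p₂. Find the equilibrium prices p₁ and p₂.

Market 1: 296 - 7p₁ - 3p₂ = 4p₁ → 11p₁ + 3p₂ = 296.
Market 2: 11p₂ + 2p₁ = 92.
Eliminating p₂: 11×(1) − 3×(2) gives 115p₁ = 2980, so p₁ = 596/23.
Back-substitute into (2): p₂ = (92 − 2×596/23) / 11 = 84/23.

p₁ = 596/23, p₂ = 84/23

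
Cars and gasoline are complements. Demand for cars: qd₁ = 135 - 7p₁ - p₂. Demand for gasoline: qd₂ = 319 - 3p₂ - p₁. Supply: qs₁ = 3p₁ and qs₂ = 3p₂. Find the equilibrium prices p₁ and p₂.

Market 1: 135 - 7p₁ - p₂ = 3p₁ → 10p₁ + p₂ = 135.
Market 2: 6p₂ + p₁ = 319.
Eliminating p₂: 6×(1) − 1×(2) gives 59p₁ = 491, so p₁ = 491/59.
Back-substitute into (2): p₂ = (319 − 1×491/59) / 6 = 3055/59.

p₁ = 491/59, p₂ = 3055/59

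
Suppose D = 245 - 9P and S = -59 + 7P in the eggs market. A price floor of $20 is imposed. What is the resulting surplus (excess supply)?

Equilibrium price would be P* = 19, so the floor at 20 binds.
At P = 20: D = 65, S = 81.
Surplus = 81 − 65 = 16.

Surplus = 16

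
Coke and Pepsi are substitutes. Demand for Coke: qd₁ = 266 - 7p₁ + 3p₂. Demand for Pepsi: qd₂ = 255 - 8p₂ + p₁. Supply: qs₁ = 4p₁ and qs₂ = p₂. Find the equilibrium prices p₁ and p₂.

p₁ = 32.90625, p₂ = 3071/96

Market 1: 266 - 7p₁ + 3p₂ = 4p₁ → 11p₁ - 3p₂ = 266.
Market 2: 9p₂ - p₁ = 255.
Eliminating p₂: 9×(1) + 3×(2) gives 96p₁ = 3159, so p₁ = 32.90625.
Back-substitute into (2): p₂ = (255 + 1×32.90625) / 9 = 3071/96.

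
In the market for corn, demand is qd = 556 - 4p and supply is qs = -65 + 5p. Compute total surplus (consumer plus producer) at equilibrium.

Equilibrium: 556 - 4p = -65 + 5p gives p* = 69, q* = 280.
Demand choke price: p = 139; supply starts at p = 13.
CS = ½(139 − 69)(280) = 9800; PS = ½(69 − 13)(280) = 7840.

Total surplus = 17640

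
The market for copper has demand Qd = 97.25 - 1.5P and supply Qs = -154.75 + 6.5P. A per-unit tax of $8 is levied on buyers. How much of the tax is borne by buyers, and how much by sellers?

Buyers bear $6.5, sellers bear $1.5

Pre-tax equilibrium: P* = 31.5, Q* = 50.
Tax on buyers shifts demand to Qd = 97.25 − 1.5(P + 8) = 85.25 - 1.5P.
85.25 - 1.5P = -154.75 + 6.5P gives seller price Ps = 30; buyers pay Pb = 30 + 8 = 38.
New quantity: Q = 97.25 − 1.5(38) = 40.25.
Buyer burden = 38 − 31.5 = 6.5; seller burden = 31.5 − 30 = 1.5.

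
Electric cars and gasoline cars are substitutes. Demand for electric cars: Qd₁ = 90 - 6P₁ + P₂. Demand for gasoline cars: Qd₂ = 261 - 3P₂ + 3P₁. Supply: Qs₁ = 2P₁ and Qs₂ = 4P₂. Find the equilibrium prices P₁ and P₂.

Market 1: 90 - 6P₁ + P₂ = 2P₁ → 8P₁ - P₂ = 90.
Market 2: 7P₂ - 3P₁ = 261.
Eliminating P₂: 7×(1) + 1×(2) gives 53P₁ = 891, so P₁ = 891/53.
Back-substitute into (2): P₂ = (261 + 3×891/53) / 7 = 2358/53.

P₁ = 891/53, P₂ = 2358/53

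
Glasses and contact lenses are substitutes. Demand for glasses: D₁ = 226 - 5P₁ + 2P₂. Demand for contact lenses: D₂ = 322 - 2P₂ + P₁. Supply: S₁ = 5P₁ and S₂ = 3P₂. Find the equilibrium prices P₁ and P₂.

P₁ = 887/24, P₂ = 1723/24

Market 1: 226 - 5P₁ + 2P₂ = 5P₁ → 10P₁ - 2P₂ = 226.
Market 2: 5P₂ - P₁ = 322.
Eliminating P₂: 5×(1) + 2×(2) gives 48P₁ = 1774, so P₁ = 887/24.
Back-substitute into (2): P₂ = (322 + 1×887/24) / 5 = 1723/24.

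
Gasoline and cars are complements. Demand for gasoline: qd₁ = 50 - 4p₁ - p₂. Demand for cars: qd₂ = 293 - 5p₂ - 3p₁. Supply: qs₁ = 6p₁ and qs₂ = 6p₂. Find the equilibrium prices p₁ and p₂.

p₁ = 257/107, p₂ = 2780/107

Market 1: 50 - 4p₁ - p₂ = 6p₁ → 10p₁ + p₂ = 50.
Market 2: 11p₂ + 3p₁ = 293.
Eliminating p₂: 11×(1) − 1×(2) gives 107p₁ = 257, so p₁ = 257/107.
Back-substitute into (2): p₂ = (293 − 3×257/107) / 11 = 2780/107.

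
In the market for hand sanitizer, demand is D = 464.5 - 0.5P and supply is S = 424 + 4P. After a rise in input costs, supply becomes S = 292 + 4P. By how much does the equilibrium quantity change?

ΔQ = -44/3

Original equilibrium: P* = 9, Q* = 460.
New equilibrium: 464.5 - 0.5P = 292 + 4P, so 172.5 = 4.5P and P' = 115/3; Q' = 464.5 − 0.5(115/3) = 1336/3.
Change in quantity: 1336/3 − 460 = -44/3.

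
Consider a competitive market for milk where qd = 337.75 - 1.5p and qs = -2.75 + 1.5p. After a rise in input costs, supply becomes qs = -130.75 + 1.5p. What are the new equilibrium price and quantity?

Original equilibrium: p* = 113.5, q* = 167.5.
New equilibrium: 337.75 - 1.5p = -130.75 + 1.5p, so 468.5 = 3p and p' = 937/6; q' = 337.75 − 1.5(937/6) = 103.5.

p' = 937/6, q' = 103.5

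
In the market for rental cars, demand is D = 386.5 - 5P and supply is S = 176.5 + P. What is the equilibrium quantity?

Q* = 211.5

Set D = S: 386.5 - 5P = 176.5 + P.
210 = 6P, so P* = 35.
Q* = 386.5 − 5(35) = 211.5.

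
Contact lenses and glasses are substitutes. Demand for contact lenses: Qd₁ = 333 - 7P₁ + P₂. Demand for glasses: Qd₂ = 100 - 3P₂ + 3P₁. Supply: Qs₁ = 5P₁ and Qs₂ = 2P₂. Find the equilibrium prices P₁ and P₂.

Market 1: 333 - 7P₁ + P₂ = 5P₁ → 12P₁ - P₂ = 333.
Market 2: 5P₂ - 3P₁ = 100.
Eliminating P₂: 5×(1) + 1×(2) gives 57P₁ = 1765, so P₁ = 1765/57.
Back-substitute into (2): P₂ = (100 + 3×1765/57) / 5 = 733/19.

P₁ = 1765/57, P₂ = 733/19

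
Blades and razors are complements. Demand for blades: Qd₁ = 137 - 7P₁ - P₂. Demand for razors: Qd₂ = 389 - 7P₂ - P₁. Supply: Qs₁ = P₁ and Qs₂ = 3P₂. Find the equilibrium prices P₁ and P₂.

Market 1: 137 - 7P₁ - P₂ = P₁ → 8P₁ + P₂ = 137.
Market 2: 10P₂ + P₁ = 389.
Eliminating P₂: 10×(1) − 1×(2) gives 79P₁ = 981, so P₁ = 981/79.
Back-substitute into (2): P₂ = (389 − 1×981/79) / 10 = 2975/79.

P₁ = 981/79, P₂ = 2975/79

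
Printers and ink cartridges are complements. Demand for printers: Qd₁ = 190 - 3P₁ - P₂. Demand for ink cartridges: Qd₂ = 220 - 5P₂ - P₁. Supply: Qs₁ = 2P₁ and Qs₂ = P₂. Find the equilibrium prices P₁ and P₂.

Market 1: 190 - 3P₁ - P₂ = 2P₁ → 5P₁ + P₂ = 190.
Market 2: 6P₂ + P₁ = 220.
Eliminating P₂: 6×(1) − 1×(2) gives 29P₁ = 920, so P₁ = 920/29.
Back-substitute into (2): P₂ = (220 − 1×920/29) / 6 = 910/29.

P₁ = 920/29, P₂ = 910/29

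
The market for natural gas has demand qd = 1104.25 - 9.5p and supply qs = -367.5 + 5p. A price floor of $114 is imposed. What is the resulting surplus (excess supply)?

Surplus = 181.25

Equilibrium price would be p* = 101.5, so the floor at 114 binds.
At p = 114: qd = 21.25, qs = 202.5.
Surplus = 202.5 − 21.25 = 181.25.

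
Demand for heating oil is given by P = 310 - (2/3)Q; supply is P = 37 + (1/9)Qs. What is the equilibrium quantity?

Q* = 351

Set the two price expressions equal: 310 - (2/3)Q = 37 + (1/9)Q.
273 = (7/9)Q, so Q* = 351.
P* = 310 − (2/3)(351) = 76.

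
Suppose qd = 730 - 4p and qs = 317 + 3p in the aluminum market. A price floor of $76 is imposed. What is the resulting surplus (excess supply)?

Equilibrium price would be p* = 59, so the floor at 76 binds.
At p = 76: qd = 426, qs = 545.
Surplus = 545 − 426 = 119.

Surplus = 119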